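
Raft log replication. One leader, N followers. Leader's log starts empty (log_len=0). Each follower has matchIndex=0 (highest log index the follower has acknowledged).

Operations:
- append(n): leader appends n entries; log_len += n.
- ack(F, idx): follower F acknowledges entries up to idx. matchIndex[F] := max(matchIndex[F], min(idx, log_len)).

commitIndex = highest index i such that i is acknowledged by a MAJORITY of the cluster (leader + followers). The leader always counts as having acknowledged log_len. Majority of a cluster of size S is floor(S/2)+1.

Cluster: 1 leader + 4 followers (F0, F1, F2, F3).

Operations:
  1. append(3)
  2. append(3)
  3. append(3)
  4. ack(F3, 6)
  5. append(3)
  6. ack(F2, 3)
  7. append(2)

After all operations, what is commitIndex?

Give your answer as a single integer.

Op 1: append 3 -> log_len=3
Op 2: append 3 -> log_len=6
Op 3: append 3 -> log_len=9
Op 4: F3 acks idx 6 -> match: F0=0 F1=0 F2=0 F3=6; commitIndex=0
Op 5: append 3 -> log_len=12
Op 6: F2 acks idx 3 -> match: F0=0 F1=0 F2=3 F3=6; commitIndex=3
Op 7: append 2 -> log_len=14

Answer: 3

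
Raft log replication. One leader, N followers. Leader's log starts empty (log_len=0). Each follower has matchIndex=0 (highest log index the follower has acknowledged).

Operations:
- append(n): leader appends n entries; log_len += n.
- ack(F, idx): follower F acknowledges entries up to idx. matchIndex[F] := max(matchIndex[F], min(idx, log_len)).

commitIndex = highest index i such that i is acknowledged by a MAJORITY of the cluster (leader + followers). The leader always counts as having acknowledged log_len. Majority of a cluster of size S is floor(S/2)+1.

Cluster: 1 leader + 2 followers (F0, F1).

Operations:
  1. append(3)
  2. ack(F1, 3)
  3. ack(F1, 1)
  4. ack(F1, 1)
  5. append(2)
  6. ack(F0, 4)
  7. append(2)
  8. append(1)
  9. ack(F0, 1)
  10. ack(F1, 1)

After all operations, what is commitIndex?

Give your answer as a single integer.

Answer: 4

Derivation:
Op 1: append 3 -> log_len=3
Op 2: F1 acks idx 3 -> match: F0=0 F1=3; commitIndex=3
Op 3: F1 acks idx 1 -> match: F0=0 F1=3; commitIndex=3
Op 4: F1 acks idx 1 -> match: F0=0 F1=3; commitIndex=3
Op 5: append 2 -> log_len=5
Op 6: F0 acks idx 4 -> match: F0=4 F1=3; commitIndex=4
Op 7: append 2 -> log_len=7
Op 8: append 1 -> log_len=8
Op 9: F0 acks idx 1 -> match: F0=4 F1=3; commitIndex=4
Op 10: F1 acks idx 1 -> match: F0=4 F1=3; commitIndex=4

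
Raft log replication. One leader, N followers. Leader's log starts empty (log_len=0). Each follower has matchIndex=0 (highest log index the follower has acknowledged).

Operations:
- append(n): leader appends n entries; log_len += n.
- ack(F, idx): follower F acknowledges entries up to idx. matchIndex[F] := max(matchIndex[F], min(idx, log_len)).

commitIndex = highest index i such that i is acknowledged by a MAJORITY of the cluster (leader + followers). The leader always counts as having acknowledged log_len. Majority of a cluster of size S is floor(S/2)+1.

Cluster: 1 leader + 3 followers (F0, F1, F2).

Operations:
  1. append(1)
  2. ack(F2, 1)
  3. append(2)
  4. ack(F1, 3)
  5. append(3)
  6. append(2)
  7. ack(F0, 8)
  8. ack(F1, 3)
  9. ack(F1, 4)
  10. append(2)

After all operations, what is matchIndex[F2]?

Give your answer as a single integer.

Op 1: append 1 -> log_len=1
Op 2: F2 acks idx 1 -> match: F0=0 F1=0 F2=1; commitIndex=0
Op 3: append 2 -> log_len=3
Op 4: F1 acks idx 3 -> match: F0=0 F1=3 F2=1; commitIndex=1
Op 5: append 3 -> log_len=6
Op 6: append 2 -> log_len=8
Op 7: F0 acks idx 8 -> match: F0=8 F1=3 F2=1; commitIndex=3
Op 8: F1 acks idx 3 -> match: F0=8 F1=3 F2=1; commitIndex=3
Op 9: F1 acks idx 4 -> match: F0=8 F1=4 F2=1; commitIndex=4
Op 10: append 2 -> log_len=10

Answer: 1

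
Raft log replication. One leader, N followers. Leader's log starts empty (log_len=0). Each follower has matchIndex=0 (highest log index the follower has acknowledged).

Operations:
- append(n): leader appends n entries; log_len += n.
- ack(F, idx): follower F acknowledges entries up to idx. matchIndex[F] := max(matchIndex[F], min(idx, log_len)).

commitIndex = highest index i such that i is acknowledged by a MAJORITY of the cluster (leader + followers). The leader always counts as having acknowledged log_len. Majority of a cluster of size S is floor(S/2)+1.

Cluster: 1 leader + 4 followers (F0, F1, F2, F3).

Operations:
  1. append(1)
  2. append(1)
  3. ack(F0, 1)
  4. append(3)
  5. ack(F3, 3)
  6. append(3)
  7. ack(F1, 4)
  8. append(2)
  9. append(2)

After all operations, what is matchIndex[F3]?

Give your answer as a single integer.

Op 1: append 1 -> log_len=1
Op 2: append 1 -> log_len=2
Op 3: F0 acks idx 1 -> match: F0=1 F1=0 F2=0 F3=0; commitIndex=0
Op 4: append 3 -> log_len=5
Op 5: F3 acks idx 3 -> match: F0=1 F1=0 F2=0 F3=3; commitIndex=1
Op 6: append 3 -> log_len=8
Op 7: F1 acks idx 4 -> match: F0=1 F1=4 F2=0 F3=3; commitIndex=3
Op 8: append 2 -> log_len=10
Op 9: append 2 -> log_len=12

Answer: 3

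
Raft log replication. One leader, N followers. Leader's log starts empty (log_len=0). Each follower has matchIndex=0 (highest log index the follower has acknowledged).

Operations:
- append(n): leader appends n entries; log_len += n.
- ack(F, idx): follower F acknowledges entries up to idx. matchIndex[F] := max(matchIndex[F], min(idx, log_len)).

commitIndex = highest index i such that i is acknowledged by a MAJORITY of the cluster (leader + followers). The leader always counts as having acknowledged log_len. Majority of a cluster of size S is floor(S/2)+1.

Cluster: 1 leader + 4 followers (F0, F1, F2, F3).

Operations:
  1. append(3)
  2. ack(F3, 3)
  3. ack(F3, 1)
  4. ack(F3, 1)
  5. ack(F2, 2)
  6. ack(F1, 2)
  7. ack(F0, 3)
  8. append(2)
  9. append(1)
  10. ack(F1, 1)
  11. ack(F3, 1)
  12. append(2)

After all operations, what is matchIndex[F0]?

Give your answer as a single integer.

Op 1: append 3 -> log_len=3
Op 2: F3 acks idx 3 -> match: F0=0 F1=0 F2=0 F3=3; commitIndex=0
Op 3: F3 acks idx 1 -> match: F0=0 F1=0 F2=0 F3=3; commitIndex=0
Op 4: F3 acks idx 1 -> match: F0=0 F1=0 F2=0 F3=3; commitIndex=0
Op 5: F2 acks idx 2 -> match: F0=0 F1=0 F2=2 F3=3; commitIndex=2
Op 6: F1 acks idx 2 -> match: F0=0 F1=2 F2=2 F3=3; commitIndex=2
Op 7: F0 acks idx 3 -> match: F0=3 F1=2 F2=2 F3=3; commitIndex=3
Op 8: append 2 -> log_len=5
Op 9: append 1 -> log_len=6
Op 10: F1 acks idx 1 -> match: F0=3 F1=2 F2=2 F3=3; commitIndex=3
Op 11: F3 acks idx 1 -> match: F0=3 F1=2 F2=2 F3=3; commitIndex=3
Op 12: append 2 -> log_len=8

Answer: 3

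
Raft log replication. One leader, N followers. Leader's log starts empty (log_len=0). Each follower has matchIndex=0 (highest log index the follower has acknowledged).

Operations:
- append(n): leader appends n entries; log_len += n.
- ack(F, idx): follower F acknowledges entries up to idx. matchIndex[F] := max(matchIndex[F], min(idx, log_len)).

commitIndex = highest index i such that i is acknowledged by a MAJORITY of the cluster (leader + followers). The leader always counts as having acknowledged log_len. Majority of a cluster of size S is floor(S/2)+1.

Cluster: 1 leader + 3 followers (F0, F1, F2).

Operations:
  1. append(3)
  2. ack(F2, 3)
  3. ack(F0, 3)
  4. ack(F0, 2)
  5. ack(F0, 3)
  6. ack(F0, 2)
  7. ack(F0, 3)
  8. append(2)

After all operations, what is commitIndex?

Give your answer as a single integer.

Op 1: append 3 -> log_len=3
Op 2: F2 acks idx 3 -> match: F0=0 F1=0 F2=3; commitIndex=0
Op 3: F0 acks idx 3 -> match: F0=3 F1=0 F2=3; commitIndex=3
Op 4: F0 acks idx 2 -> match: F0=3 F1=0 F2=3; commitIndex=3
Op 5: F0 acks idx 3 -> match: F0=3 F1=0 F2=3; commitIndex=3
Op 6: F0 acks idx 2 -> match: F0=3 F1=0 F2=3; commitIndex=3
Op 7: F0 acks idx 3 -> match: F0=3 F1=0 F2=3; commitIndex=3
Op 8: append 2 -> log_len=5

Answer: 3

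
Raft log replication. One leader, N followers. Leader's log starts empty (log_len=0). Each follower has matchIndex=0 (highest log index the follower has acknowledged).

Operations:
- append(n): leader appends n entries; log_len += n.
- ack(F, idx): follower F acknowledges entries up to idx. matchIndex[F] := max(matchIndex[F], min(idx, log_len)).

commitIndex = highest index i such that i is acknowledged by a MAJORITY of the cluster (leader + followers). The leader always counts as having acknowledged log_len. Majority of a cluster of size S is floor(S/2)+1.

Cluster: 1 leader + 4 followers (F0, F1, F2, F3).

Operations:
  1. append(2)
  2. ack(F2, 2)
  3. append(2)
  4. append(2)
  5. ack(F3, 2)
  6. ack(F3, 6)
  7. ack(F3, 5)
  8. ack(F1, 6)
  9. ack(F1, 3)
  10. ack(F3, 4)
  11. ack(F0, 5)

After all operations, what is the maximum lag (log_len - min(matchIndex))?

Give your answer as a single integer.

Answer: 4

Derivation:
Op 1: append 2 -> log_len=2
Op 2: F2 acks idx 2 -> match: F0=0 F1=0 F2=2 F3=0; commitIndex=0
Op 3: append 2 -> log_len=4
Op 4: append 2 -> log_len=6
Op 5: F3 acks idx 2 -> match: F0=0 F1=0 F2=2 F3=2; commitIndex=2
Op 6: F3 acks idx 6 -> match: F0=0 F1=0 F2=2 F3=6; commitIndex=2
Op 7: F3 acks idx 5 -> match: F0=0 F1=0 F2=2 F3=6; commitIndex=2
Op 8: F1 acks idx 6 -> match: F0=0 F1=6 F2=2 F3=6; commitIndex=6
Op 9: F1 acks idx 3 -> match: F0=0 F1=6 F2=2 F3=6; commitIndex=6
Op 10: F3 acks idx 4 -> match: F0=0 F1=6 F2=2 F3=6; commitIndex=6
Op 11: F0 acks idx 5 -> match: F0=5 F1=6 F2=2 F3=6; commitIndex=6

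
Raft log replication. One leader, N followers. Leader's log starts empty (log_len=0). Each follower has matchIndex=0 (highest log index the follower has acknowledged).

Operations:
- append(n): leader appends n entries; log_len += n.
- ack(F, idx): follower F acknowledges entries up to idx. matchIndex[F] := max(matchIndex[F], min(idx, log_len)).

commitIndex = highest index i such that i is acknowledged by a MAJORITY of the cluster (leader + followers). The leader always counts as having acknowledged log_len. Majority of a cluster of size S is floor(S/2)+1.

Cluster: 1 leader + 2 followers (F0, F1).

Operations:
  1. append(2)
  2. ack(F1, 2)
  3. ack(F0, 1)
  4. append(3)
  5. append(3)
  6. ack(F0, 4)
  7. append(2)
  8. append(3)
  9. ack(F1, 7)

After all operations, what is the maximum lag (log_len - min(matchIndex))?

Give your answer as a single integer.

Answer: 9

Derivation:
Op 1: append 2 -> log_len=2
Op 2: F1 acks idx 2 -> match: F0=0 F1=2; commitIndex=2
Op 3: F0 acks idx 1 -> match: F0=1 F1=2; commitIndex=2
Op 4: append 3 -> log_len=5
Op 5: append 3 -> log_len=8
Op 6: F0 acks idx 4 -> match: F0=4 F1=2; commitIndex=4
Op 7: append 2 -> log_len=10
Op 8: append 3 -> log_len=13
Op 9: F1 acks idx 7 -> match: F0=4 F1=7; commitIndex=7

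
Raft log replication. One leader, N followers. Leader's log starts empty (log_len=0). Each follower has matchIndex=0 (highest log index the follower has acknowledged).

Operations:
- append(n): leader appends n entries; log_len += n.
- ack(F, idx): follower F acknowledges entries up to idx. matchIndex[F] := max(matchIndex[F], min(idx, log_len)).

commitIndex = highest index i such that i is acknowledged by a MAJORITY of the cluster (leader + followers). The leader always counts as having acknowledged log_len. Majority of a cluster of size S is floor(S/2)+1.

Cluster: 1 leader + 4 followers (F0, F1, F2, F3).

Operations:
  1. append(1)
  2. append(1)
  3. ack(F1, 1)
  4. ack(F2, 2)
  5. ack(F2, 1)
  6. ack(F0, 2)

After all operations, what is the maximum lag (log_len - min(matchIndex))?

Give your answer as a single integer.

Answer: 2

Derivation:
Op 1: append 1 -> log_len=1
Op 2: append 1 -> log_len=2
Op 3: F1 acks idx 1 -> match: F0=0 F1=1 F2=0 F3=0; commitIndex=0
Op 4: F2 acks idx 2 -> match: F0=0 F1=1 F2=2 F3=0; commitIndex=1
Op 5: F2 acks idx 1 -> match: F0=0 F1=1 F2=2 F3=0; commitIndex=1
Op 6: F0 acks idx 2 -> match: F0=2 F1=1 F2=2 F3=0; commitIndex=2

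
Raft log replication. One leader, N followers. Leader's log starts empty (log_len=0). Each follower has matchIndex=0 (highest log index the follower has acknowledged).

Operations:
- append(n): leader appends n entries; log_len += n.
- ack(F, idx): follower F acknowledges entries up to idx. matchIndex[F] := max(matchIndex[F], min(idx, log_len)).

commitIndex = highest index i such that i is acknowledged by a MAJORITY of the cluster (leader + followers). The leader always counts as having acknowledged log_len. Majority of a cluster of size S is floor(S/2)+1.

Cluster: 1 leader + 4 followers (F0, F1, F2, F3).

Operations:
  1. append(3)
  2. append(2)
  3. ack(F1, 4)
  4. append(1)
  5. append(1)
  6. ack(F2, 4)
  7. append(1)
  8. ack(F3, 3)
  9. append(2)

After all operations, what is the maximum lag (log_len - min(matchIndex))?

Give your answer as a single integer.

Op 1: append 3 -> log_len=3
Op 2: append 2 -> log_len=5
Op 3: F1 acks idx 4 -> match: F0=0 F1=4 F2=0 F3=0; commitIndex=0
Op 4: append 1 -> log_len=6
Op 5: append 1 -> log_len=7
Op 6: F2 acks idx 4 -> match: F0=0 F1=4 F2=4 F3=0; commitIndex=4
Op 7: append 1 -> log_len=8
Op 8: F3 acks idx 3 -> match: F0=0 F1=4 F2=4 F3=3; commitIndex=4
Op 9: append 2 -> log_len=10

Answer: 10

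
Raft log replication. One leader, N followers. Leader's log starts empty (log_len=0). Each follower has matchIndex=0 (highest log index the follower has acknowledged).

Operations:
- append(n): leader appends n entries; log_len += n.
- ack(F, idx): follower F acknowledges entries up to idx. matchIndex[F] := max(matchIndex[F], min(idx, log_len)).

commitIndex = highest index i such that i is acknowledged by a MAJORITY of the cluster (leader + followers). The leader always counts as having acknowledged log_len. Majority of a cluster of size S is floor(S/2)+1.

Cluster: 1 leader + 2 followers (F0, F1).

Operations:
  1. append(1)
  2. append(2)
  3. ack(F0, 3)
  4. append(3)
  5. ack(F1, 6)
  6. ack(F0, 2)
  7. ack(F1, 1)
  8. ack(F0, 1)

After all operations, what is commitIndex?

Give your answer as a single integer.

Op 1: append 1 -> log_len=1
Op 2: append 2 -> log_len=3
Op 3: F0 acks idx 3 -> match: F0=3 F1=0; commitIndex=3
Op 4: append 3 -> log_len=6
Op 5: F1 acks idx 6 -> match: F0=3 F1=6; commitIndex=6
Op 6: F0 acks idx 2 -> match: F0=3 F1=6; commitIndex=6
Op 7: F1 acks idx 1 -> match: F0=3 F1=6; commitIndex=6
Op 8: F0 acks idx 1 -> match: F0=3 F1=6; commitIndex=6

Answer: 6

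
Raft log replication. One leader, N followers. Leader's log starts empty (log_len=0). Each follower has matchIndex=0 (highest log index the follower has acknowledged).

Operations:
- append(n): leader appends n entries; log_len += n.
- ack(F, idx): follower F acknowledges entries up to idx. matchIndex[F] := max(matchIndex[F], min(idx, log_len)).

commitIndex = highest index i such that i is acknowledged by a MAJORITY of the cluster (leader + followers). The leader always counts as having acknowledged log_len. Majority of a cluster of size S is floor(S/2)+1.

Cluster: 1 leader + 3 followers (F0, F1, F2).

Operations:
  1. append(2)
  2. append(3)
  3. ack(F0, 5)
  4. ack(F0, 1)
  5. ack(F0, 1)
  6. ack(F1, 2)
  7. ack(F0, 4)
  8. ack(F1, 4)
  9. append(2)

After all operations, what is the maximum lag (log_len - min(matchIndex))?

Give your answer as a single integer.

Op 1: append 2 -> log_len=2
Op 2: append 3 -> log_len=5
Op 3: F0 acks idx 5 -> match: F0=5 F1=0 F2=0; commitIndex=0
Op 4: F0 acks idx 1 -> match: F0=5 F1=0 F2=0; commitIndex=0
Op 5: F0 acks idx 1 -> match: F0=5 F1=0 F2=0; commitIndex=0
Op 6: F1 acks idx 2 -> match: F0=5 F1=2 F2=0; commitIndex=2
Op 7: F0 acks idx 4 -> match: F0=5 F1=2 F2=0; commitIndex=2
Op 8: F1 acks idx 4 -> match: F0=5 F1=4 F2=0; commitIndex=4
Op 9: append 2 -> log_len=7

Answer: 7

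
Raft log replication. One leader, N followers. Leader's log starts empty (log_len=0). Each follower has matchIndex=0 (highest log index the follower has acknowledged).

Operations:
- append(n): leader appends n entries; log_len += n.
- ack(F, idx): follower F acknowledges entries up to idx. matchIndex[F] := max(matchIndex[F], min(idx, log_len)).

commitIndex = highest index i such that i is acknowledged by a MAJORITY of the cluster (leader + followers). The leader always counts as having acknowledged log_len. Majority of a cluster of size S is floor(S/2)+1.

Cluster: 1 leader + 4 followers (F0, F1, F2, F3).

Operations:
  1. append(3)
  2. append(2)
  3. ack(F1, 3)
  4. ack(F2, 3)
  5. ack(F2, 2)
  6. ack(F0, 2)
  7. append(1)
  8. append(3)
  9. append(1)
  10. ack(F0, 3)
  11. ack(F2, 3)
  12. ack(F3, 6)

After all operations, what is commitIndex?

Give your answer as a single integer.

Op 1: append 3 -> log_len=3
Op 2: append 2 -> log_len=5
Op 3: F1 acks idx 3 -> match: F0=0 F1=3 F2=0 F3=0; commitIndex=0
Op 4: F2 acks idx 3 -> match: F0=0 F1=3 F2=3 F3=0; commitIndex=3
Op 5: F2 acks idx 2 -> match: F0=0 F1=3 F2=3 F3=0; commitIndex=3
Op 6: F0 acks idx 2 -> match: F0=2 F1=3 F2=3 F3=0; commitIndex=3
Op 7: append 1 -> log_len=6
Op 8: append 3 -> log_len=9
Op 9: append 1 -> log_len=10
Op 10: F0 acks idx 3 -> match: F0=3 F1=3 F2=3 F3=0; commitIndex=3
Op 11: F2 acks idx 3 -> match: F0=3 F1=3 F2=3 F3=0; commitIndex=3
Op 12: F3 acks idx 6 -> match: F0=3 F1=3 F2=3 F3=6; commitIndex=3

Answer: 3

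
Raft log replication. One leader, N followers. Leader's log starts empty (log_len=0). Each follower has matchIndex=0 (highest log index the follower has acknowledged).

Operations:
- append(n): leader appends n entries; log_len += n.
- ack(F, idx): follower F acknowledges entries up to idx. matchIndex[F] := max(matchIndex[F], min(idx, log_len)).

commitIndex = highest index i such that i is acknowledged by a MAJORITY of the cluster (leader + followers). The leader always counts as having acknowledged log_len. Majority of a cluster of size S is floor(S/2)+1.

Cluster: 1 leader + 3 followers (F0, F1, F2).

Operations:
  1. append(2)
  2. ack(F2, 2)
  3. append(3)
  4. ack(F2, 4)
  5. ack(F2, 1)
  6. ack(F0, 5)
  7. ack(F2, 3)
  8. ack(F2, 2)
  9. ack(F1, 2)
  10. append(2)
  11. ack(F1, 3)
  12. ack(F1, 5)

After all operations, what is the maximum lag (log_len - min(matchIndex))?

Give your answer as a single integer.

Op 1: append 2 -> log_len=2
Op 2: F2 acks idx 2 -> match: F0=0 F1=0 F2=2; commitIndex=0
Op 3: append 3 -> log_len=5
Op 4: F2 acks idx 4 -> match: F0=0 F1=0 F2=4; commitIndex=0
Op 5: F2 acks idx 1 -> match: F0=0 F1=0 F2=4; commitIndex=0
Op 6: F0 acks idx 5 -> match: F0=5 F1=0 F2=4; commitIndex=4
Op 7: F2 acks idx 3 -> match: F0=5 F1=0 F2=4; commitIndex=4
Op 8: F2 acks idx 2 -> match: F0=5 F1=0 F2=4; commitIndex=4
Op 9: F1 acks idx 2 -> match: F0=5 F1=2 F2=4; commitIndex=4
Op 10: append 2 -> log_len=7
Op 11: F1 acks idx 3 -> match: F0=5 F1=3 F2=4; commitIndex=4
Op 12: F1 acks idx 5 -> match: F0=5 F1=5 F2=4; commitIndex=5

Answer: 3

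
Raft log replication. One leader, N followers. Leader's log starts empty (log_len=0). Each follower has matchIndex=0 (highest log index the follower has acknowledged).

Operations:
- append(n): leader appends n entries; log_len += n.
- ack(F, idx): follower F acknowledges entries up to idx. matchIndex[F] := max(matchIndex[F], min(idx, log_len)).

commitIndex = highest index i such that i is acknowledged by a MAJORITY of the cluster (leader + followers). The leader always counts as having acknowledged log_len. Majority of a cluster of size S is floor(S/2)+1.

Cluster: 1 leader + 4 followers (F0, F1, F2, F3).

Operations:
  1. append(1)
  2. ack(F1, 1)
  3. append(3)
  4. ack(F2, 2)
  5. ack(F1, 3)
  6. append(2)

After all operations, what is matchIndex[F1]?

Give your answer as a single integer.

Answer: 3

Derivation:
Op 1: append 1 -> log_len=1
Op 2: F1 acks idx 1 -> match: F0=0 F1=1 F2=0 F3=0; commitIndex=0
Op 3: append 3 -> log_len=4
Op 4: F2 acks idx 2 -> match: F0=0 F1=1 F2=2 F3=0; commitIndex=1
Op 5: F1 acks idx 3 -> match: F0=0 F1=3 F2=2 F3=0; commitIndex=2
Op 6: append 2 -> log_len=6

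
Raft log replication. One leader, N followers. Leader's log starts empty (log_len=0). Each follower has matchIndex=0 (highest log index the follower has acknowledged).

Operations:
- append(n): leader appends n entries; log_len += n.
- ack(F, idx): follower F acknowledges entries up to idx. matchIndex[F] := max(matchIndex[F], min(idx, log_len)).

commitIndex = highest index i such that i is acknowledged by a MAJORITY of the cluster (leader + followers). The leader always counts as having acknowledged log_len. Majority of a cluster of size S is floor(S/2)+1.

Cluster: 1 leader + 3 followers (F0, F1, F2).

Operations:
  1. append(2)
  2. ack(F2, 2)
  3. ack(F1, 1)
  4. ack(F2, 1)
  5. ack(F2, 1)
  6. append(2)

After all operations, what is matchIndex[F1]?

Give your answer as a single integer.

Op 1: append 2 -> log_len=2
Op 2: F2 acks idx 2 -> match: F0=0 F1=0 F2=2; commitIndex=0
Op 3: F1 acks idx 1 -> match: F0=0 F1=1 F2=2; commitIndex=1
Op 4: F2 acks idx 1 -> match: F0=0 F1=1 F2=2; commitIndex=1
Op 5: F2 acks idx 1 -> match: F0=0 F1=1 F2=2; commitIndex=1
Op 6: append 2 -> log_len=4

Answer: 1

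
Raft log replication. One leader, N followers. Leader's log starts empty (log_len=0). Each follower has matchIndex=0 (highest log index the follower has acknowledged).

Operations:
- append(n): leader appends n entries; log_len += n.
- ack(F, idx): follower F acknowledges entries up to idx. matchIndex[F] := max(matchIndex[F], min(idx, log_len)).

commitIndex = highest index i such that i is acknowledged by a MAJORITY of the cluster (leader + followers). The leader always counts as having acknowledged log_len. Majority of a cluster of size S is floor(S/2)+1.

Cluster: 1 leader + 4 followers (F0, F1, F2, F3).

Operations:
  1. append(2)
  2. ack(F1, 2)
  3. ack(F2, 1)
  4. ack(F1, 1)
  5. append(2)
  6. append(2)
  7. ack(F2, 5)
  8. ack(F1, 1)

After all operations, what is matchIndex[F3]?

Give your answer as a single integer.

Answer: 0

Derivation:
Op 1: append 2 -> log_len=2
Op 2: F1 acks idx 2 -> match: F0=0 F1=2 F2=0 F3=0; commitIndex=0
Op 3: F2 acks idx 1 -> match: F0=0 F1=2 F2=1 F3=0; commitIndex=1
Op 4: F1 acks idx 1 -> match: F0=0 F1=2 F2=1 F3=0; commitIndex=1
Op 5: append 2 -> log_len=4
Op 6: append 2 -> log_len=6
Op 7: F2 acks idx 5 -> match: F0=0 F1=2 F2=5 F3=0; commitIndex=2
Op 8: F1 acks idx 1 -> match: F0=0 F1=2 F2=5 F3=0; commitIndex=2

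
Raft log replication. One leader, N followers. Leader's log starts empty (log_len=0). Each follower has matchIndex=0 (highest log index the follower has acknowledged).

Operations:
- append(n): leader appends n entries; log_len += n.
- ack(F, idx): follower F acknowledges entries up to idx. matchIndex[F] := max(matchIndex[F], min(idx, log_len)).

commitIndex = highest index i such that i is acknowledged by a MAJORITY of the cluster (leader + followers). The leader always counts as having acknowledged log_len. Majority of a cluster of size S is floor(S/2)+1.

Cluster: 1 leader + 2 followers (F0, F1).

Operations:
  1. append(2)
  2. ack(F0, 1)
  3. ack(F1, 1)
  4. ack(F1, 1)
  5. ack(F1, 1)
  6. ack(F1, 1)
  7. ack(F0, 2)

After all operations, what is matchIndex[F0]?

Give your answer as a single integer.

Op 1: append 2 -> log_len=2
Op 2: F0 acks idx 1 -> match: F0=1 F1=0; commitIndex=1
Op 3: F1 acks idx 1 -> match: F0=1 F1=1; commitIndex=1
Op 4: F1 acks idx 1 -> match: F0=1 F1=1; commitIndex=1
Op 5: F1 acks idx 1 -> match: F0=1 F1=1; commitIndex=1
Op 6: F1 acks idx 1 -> match: F0=1 F1=1; commitIndex=1
Op 7: F0 acks idx 2 -> match: F0=2 F1=1; commitIndex=2

Answer: 2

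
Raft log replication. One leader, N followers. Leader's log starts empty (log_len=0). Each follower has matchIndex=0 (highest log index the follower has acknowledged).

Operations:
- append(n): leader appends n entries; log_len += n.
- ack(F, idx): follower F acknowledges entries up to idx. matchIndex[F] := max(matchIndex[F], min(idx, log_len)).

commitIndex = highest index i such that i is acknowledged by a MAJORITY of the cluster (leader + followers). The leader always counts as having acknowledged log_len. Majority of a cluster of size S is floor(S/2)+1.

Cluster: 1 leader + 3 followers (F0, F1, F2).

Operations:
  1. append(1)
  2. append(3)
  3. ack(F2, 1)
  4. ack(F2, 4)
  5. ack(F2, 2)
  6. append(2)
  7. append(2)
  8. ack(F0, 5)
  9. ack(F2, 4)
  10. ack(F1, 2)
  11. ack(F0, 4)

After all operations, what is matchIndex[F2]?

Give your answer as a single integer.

Answer: 4

Derivation:
Op 1: append 1 -> log_len=1
Op 2: append 3 -> log_len=4
Op 3: F2 acks idx 1 -> match: F0=0 F1=0 F2=1; commitIndex=0
Op 4: F2 acks idx 4 -> match: F0=0 F1=0 F2=4; commitIndex=0
Op 5: F2 acks idx 2 -> match: F0=0 F1=0 F2=4; commitIndex=0
Op 6: append 2 -> log_len=6
Op 7: append 2 -> log_len=8
Op 8: F0 acks idx 5 -> match: F0=5 F1=0 F2=4; commitIndex=4
Op 9: F2 acks idx 4 -> match: F0=5 F1=0 F2=4; commitIndex=4
Op 10: F1 acks idx 2 -> match: F0=5 F1=2 F2=4; commitIndex=4
Op 11: F0 acks idx 4 -> match: F0=5 F1=2 F2=4; commitIndex=4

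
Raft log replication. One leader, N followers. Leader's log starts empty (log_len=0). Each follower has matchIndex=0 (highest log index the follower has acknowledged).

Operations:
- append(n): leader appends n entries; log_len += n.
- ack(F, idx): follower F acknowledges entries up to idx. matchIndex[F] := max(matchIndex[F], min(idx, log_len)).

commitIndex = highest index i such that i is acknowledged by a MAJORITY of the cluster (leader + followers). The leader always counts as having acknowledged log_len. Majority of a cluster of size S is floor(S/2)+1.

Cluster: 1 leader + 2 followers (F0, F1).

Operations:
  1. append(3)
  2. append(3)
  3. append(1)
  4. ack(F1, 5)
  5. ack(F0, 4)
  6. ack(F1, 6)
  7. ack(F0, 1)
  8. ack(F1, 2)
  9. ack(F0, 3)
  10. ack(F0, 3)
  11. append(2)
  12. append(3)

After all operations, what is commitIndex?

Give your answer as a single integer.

Answer: 6

Derivation:
Op 1: append 3 -> log_len=3
Op 2: append 3 -> log_len=6
Op 3: append 1 -> log_len=7
Op 4: F1 acks idx 5 -> match: F0=0 F1=5; commitIndex=5
Op 5: F0 acks idx 4 -> match: F0=4 F1=5; commitIndex=5
Op 6: F1 acks idx 6 -> match: F0=4 F1=6; commitIndex=6
Op 7: F0 acks idx 1 -> match: F0=4 F1=6; commitIndex=6
Op 8: F1 acks idx 2 -> match: F0=4 F1=6; commitIndex=6
Op 9: F0 acks idx 3 -> match: F0=4 F1=6; commitIndex=6
Op 10: F0 acks idx 3 -> match: F0=4 F1=6; commitIndex=6
Op 11: append 2 -> log_len=9
Op 12: append 3 -> log_len=12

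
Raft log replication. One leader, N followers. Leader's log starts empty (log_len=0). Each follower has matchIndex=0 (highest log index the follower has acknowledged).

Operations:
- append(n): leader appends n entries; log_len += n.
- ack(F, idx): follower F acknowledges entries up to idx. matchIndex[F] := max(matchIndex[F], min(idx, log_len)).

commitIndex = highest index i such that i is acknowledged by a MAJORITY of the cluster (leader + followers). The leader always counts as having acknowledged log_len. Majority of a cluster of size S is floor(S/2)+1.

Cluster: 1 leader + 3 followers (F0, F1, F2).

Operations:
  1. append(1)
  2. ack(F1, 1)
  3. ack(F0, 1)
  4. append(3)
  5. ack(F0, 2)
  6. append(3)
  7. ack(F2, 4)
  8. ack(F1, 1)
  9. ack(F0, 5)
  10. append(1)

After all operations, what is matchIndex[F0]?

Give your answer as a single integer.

Op 1: append 1 -> log_len=1
Op 2: F1 acks idx 1 -> match: F0=0 F1=1 F2=0; commitIndex=0
Op 3: F0 acks idx 1 -> match: F0=1 F1=1 F2=0; commitIndex=1
Op 4: append 3 -> log_len=4
Op 5: F0 acks idx 2 -> match: F0=2 F1=1 F2=0; commitIndex=1
Op 6: append 3 -> log_len=7
Op 7: F2 acks idx 4 -> match: F0=2 F1=1 F2=4; commitIndex=2
Op 8: F1 acks idx 1 -> match: F0=2 F1=1 F2=4; commitIndex=2
Op 9: F0 acks idx 5 -> match: F0=5 F1=1 F2=4; commitIndex=4
Op 10: append 1 -> log_len=8

Answer: 5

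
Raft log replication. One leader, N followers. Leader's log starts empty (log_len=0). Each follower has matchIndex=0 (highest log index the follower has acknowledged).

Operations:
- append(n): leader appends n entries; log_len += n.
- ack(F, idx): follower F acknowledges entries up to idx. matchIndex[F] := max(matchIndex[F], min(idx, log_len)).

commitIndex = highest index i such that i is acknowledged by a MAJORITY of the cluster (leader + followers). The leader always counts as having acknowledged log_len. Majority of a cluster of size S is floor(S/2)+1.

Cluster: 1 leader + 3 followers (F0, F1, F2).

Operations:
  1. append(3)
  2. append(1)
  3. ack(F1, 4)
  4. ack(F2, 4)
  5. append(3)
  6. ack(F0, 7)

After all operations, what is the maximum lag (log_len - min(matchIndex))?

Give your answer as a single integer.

Answer: 3

Derivation:
Op 1: append 3 -> log_len=3
Op 2: append 1 -> log_len=4
Op 3: F1 acks idx 4 -> match: F0=0 F1=4 F2=0; commitIndex=0
Op 4: F2 acks idx 4 -> match: F0=0 F1=4 F2=4; commitIndex=4
Op 5: append 3 -> log_len=7
Op 6: F0 acks idx 7 -> match: F0=7 F1=4 F2=4; commitIndex=4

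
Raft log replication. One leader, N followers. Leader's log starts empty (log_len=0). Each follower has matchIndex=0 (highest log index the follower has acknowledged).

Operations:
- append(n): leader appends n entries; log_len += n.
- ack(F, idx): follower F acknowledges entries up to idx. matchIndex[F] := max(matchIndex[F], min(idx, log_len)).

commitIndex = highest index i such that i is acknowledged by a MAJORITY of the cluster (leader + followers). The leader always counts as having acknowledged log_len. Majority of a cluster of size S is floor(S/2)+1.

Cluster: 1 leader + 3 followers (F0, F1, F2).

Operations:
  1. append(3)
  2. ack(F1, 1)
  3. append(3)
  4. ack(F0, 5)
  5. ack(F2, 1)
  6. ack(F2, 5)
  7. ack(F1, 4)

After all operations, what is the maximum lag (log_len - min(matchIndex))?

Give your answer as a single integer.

Answer: 2

Derivation:
Op 1: append 3 -> log_len=3
Op 2: F1 acks idx 1 -> match: F0=0 F1=1 F2=0; commitIndex=0
Op 3: append 3 -> log_len=6
Op 4: F0 acks idx 5 -> match: F0=5 F1=1 F2=0; commitIndex=1
Op 5: F2 acks idx 1 -> match: F0=5 F1=1 F2=1; commitIndex=1
Op 6: F2 acks idx 5 -> match: F0=5 F1=1 F2=5; commitIndex=5
Op 7: F1 acks idx 4 -> match: F0=5 F1=4 F2=5; commitIndex=5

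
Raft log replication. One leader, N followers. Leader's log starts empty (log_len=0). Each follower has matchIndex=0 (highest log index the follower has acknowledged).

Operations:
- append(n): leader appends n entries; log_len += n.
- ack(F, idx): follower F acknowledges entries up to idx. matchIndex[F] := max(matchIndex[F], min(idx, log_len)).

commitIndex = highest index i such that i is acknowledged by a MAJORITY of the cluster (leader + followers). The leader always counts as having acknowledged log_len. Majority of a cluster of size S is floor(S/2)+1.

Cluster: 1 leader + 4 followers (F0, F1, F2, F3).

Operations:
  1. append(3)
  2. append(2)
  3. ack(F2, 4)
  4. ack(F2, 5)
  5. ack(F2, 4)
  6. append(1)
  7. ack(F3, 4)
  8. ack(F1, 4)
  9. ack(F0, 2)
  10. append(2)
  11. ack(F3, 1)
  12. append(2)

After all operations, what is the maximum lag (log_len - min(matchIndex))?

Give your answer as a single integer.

Op 1: append 3 -> log_len=3
Op 2: append 2 -> log_len=5
Op 3: F2 acks idx 4 -> match: F0=0 F1=0 F2=4 F3=0; commitIndex=0
Op 4: F2 acks idx 5 -> match: F0=0 F1=0 F2=5 F3=0; commitIndex=0
Op 5: F2 acks idx 4 -> match: F0=0 F1=0 F2=5 F3=0; commitIndex=0
Op 6: append 1 -> log_len=6
Op 7: F3 acks idx 4 -> match: F0=0 F1=0 F2=5 F3=4; commitIndex=4
Op 8: F1 acks idx 4 -> match: F0=0 F1=4 F2=5 F3=4; commitIndex=4
Op 9: F0 acks idx 2 -> match: F0=2 F1=4 F2=5 F3=4; commitIndex=4
Op 10: append 2 -> log_len=8
Op 11: F3 acks idx 1 -> match: F0=2 F1=4 F2=5 F3=4; commitIndex=4
Op 12: append 2 -> log_len=10

Answer: 8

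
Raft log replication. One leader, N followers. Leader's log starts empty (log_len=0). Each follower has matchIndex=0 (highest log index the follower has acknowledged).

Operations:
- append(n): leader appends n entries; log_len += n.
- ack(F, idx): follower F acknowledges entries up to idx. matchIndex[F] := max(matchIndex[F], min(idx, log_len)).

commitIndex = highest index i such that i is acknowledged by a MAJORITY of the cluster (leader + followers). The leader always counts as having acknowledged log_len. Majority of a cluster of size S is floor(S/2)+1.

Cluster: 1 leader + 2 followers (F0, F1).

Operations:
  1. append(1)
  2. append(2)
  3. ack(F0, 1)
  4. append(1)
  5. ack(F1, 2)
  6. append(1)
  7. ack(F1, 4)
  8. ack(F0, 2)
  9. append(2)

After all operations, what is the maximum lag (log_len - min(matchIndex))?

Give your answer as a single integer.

Op 1: append 1 -> log_len=1
Op 2: append 2 -> log_len=3
Op 3: F0 acks idx 1 -> match: F0=1 F1=0; commitIndex=1
Op 4: append 1 -> log_len=4
Op 5: F1 acks idx 2 -> match: F0=1 F1=2; commitIndex=2
Op 6: append 1 -> log_len=5
Op 7: F1 acks idx 4 -> match: F0=1 F1=4; commitIndex=4
Op 8: F0 acks idx 2 -> match: F0=2 F1=4; commitIndex=4
Op 9: append 2 -> log_len=7

Answer: 5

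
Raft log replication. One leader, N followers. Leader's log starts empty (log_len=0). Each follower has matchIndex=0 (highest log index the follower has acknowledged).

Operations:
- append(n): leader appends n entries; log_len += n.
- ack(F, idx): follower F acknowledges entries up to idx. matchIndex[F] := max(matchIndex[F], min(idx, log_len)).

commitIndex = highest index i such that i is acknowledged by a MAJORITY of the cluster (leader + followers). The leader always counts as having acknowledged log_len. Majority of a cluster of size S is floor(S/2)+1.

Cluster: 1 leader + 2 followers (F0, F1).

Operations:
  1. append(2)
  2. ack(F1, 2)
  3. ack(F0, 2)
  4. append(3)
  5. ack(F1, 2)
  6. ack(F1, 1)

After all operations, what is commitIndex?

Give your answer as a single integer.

Op 1: append 2 -> log_len=2
Op 2: F1 acks idx 2 -> match: F0=0 F1=2; commitIndex=2
Op 3: F0 acks idx 2 -> match: F0=2 F1=2; commitIndex=2
Op 4: append 3 -> log_len=5
Op 5: F1 acks idx 2 -> match: F0=2 F1=2; commitIndex=2
Op 6: F1 acks idx 1 -> match: F0=2 F1=2; commitIndex=2

Answer: 2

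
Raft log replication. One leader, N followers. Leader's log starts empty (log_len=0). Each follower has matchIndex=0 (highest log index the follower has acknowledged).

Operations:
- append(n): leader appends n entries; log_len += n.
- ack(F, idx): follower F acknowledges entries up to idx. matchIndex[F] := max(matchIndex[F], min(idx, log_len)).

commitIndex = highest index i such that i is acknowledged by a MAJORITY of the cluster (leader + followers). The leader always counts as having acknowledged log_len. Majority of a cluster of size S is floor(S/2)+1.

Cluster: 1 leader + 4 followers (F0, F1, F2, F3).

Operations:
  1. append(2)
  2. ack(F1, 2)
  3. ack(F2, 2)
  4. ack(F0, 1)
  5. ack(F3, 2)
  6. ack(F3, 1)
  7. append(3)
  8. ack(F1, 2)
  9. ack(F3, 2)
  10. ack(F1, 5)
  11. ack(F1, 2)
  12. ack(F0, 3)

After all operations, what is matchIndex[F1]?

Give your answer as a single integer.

Op 1: append 2 -> log_len=2
Op 2: F1 acks idx 2 -> match: F0=0 F1=2 F2=0 F3=0; commitIndex=0
Op 3: F2 acks idx 2 -> match: F0=0 F1=2 F2=2 F3=0; commitIndex=2
Op 4: F0 acks idx 1 -> match: F0=1 F1=2 F2=2 F3=0; commitIndex=2
Op 5: F3 acks idx 2 -> match: F0=1 F1=2 F2=2 F3=2; commitIndex=2
Op 6: F3 acks idx 1 -> match: F0=1 F1=2 F2=2 F3=2; commitIndex=2
Op 7: append 3 -> log_len=5
Op 8: F1 acks idx 2 -> match: F0=1 F1=2 F2=2 F3=2; commitIndex=2
Op 9: F3 acks idx 2 -> match: F0=1 F1=2 F2=2 F3=2; commitIndex=2
Op 10: F1 acks idx 5 -> match: F0=1 F1=5 F2=2 F3=2; commitIndex=2
Op 11: F1 acks idx 2 -> match: F0=1 F1=5 F2=2 F3=2; commitIndex=2
Op 12: F0 acks idx 3 -> match: F0=3 F1=5 F2=2 F3=2; commitIndex=3

Answer: 5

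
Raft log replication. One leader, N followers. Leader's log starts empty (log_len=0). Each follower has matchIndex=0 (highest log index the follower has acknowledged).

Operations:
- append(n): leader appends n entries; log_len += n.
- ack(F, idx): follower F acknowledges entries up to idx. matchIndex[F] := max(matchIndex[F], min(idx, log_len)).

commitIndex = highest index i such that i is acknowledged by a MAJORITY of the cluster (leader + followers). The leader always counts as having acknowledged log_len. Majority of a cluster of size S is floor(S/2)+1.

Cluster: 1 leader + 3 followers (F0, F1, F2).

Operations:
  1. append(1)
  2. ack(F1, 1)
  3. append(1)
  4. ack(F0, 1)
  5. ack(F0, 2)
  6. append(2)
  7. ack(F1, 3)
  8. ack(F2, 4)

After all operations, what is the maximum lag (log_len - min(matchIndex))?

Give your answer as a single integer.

Op 1: append 1 -> log_len=1
Op 2: F1 acks idx 1 -> match: F0=0 F1=1 F2=0; commitIndex=0
Op 3: append 1 -> log_len=2
Op 4: F0 acks idx 1 -> match: F0=1 F1=1 F2=0; commitIndex=1
Op 5: F0 acks idx 2 -> match: F0=2 F1=1 F2=0; commitIndex=1
Op 6: append 2 -> log_len=4
Op 7: F1 acks idx 3 -> match: F0=2 F1=3 F2=0; commitIndex=2
Op 8: F2 acks idx 4 -> match: F0=2 F1=3 F2=4; commitIndex=3

Answer: 2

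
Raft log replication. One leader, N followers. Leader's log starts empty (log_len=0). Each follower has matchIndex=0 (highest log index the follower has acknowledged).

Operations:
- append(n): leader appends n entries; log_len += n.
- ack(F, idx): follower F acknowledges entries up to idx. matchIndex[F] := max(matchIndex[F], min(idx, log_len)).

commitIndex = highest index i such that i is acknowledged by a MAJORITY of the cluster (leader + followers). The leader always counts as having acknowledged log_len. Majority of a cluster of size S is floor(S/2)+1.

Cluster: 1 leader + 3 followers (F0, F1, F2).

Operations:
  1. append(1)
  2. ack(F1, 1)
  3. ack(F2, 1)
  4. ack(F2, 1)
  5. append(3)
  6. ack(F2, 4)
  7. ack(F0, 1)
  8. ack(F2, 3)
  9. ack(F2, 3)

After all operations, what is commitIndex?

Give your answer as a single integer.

Op 1: append 1 -> log_len=1
Op 2: F1 acks idx 1 -> match: F0=0 F1=1 F2=0; commitIndex=0
Op 3: F2 acks idx 1 -> match: F0=0 F1=1 F2=1; commitIndex=1
Op 4: F2 acks idx 1 -> match: F0=0 F1=1 F2=1; commitIndex=1
Op 5: append 3 -> log_len=4
Op 6: F2 acks idx 4 -> match: F0=0 F1=1 F2=4; commitIndex=1
Op 7: F0 acks idx 1 -> match: F0=1 F1=1 F2=4; commitIndex=1
Op 8: F2 acks idx 3 -> match: F0=1 F1=1 F2=4; commitIndex=1
Op 9: F2 acks idx 3 -> match: F0=1 F1=1 F2=4; commitIndex=1

Answer: 1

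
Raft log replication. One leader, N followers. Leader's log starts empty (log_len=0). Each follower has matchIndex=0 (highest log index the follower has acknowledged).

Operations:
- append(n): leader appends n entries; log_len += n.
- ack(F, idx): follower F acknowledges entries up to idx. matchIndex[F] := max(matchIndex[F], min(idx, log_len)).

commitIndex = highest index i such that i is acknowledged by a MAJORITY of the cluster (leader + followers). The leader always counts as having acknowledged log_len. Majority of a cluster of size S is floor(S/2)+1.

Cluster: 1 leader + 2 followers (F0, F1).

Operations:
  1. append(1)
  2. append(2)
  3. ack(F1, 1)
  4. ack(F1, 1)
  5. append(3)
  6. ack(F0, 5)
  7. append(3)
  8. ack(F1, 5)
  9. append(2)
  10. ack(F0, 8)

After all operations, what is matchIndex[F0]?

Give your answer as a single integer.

Op 1: append 1 -> log_len=1
Op 2: append 2 -> log_len=3
Op 3: F1 acks idx 1 -> match: F0=0 F1=1; commitIndex=1
Op 4: F1 acks idx 1 -> match: F0=0 F1=1; commitIndex=1
Op 5: append 3 -> log_len=6
Op 6: F0 acks idx 5 -> match: F0=5 F1=1; commitIndex=5
Op 7: append 3 -> log_len=9
Op 8: F1 acks idx 5 -> match: F0=5 F1=5; commitIndex=5
Op 9: append 2 -> log_len=11
Op 10: F0 acks idx 8 -> match: F0=8 F1=5; commitIndex=8

Answer: 8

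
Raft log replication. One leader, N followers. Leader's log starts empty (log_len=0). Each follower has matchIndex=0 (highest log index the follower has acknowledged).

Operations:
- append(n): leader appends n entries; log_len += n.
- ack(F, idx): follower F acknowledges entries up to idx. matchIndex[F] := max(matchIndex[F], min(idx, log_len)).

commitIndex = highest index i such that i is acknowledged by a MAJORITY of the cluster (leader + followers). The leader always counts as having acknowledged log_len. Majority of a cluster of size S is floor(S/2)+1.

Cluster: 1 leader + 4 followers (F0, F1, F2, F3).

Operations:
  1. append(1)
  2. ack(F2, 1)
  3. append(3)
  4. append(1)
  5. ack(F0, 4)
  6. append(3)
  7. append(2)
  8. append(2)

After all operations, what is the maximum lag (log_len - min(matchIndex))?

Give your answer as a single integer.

Answer: 12

Derivation:
Op 1: append 1 -> log_len=1
Op 2: F2 acks idx 1 -> match: F0=0 F1=0 F2=1 F3=0; commitIndex=0
Op 3: append 3 -> log_len=4
Op 4: append 1 -> log_len=5
Op 5: F0 acks idx 4 -> match: F0=4 F1=0 F2=1 F3=0; commitIndex=1
Op 6: append 3 -> log_len=8
Op 7: append 2 -> log_len=10
Op 8: append 2 -> log_len=12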